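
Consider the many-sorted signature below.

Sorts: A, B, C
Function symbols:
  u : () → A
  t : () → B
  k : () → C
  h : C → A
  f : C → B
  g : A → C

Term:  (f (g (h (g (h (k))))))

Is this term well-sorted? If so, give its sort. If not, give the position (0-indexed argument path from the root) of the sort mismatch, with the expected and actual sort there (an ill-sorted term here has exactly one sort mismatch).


well-sorted; sort = B

          (k) : C
        (h (k)) : A
      (g (h (k))) : C
    (h (g (h (k)))) : A
  (g (h (g (h (k))))) : C
(f (g (h (g (h (k)))))) : B


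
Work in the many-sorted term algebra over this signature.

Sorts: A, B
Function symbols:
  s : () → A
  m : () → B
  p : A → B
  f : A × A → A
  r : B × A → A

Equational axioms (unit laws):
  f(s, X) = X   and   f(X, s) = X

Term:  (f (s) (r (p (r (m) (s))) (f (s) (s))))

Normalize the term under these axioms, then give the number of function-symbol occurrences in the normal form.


1. (f (s) (r (p (r (m) (s))) (f (s) (s))))  →  (r (p (r (m) (s))) (f (s) (s)))
2. (r (p (r (m) (s))) (f (s) (s)))  →  (r (p (r (m) (s))) (s))
normal form: (r (p (r (m) (s))) (s))

size = 6


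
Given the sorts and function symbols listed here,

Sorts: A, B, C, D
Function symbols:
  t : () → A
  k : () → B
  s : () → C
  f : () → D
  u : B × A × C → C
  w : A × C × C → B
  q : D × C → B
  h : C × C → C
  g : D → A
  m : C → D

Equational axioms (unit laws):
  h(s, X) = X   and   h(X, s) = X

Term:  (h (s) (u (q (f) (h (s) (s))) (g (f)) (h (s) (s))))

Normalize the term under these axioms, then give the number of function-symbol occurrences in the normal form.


size = 7

1. (h (s) (u (q (f) (h (s) (s))) (g (f)) (h (s) (s))))  →  (u (q (f) (h (s) (s))) (g (f)) (h (s) (s)))
2. (u (q (f) (h (s) (s))) (g (f)) (h (s) (s)))  →  (u (q (f) (s)) (g (f)) (h (s) (s)))
3. (u (q (f) (s)) (g (f)) (h (s) (s)))  →  (u (q (f) (s)) (g (f)) (s))
normal form: (u (q (f) (s)) (g (f)) (s))


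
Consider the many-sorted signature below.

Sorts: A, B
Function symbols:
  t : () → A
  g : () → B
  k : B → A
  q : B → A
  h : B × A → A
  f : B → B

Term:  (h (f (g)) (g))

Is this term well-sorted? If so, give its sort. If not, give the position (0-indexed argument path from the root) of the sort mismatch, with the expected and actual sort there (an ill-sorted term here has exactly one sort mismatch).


ill-sorted at position [1]: expected A, got B

    (g) : B
  (f (g)) : B
  (g) : B
(h (f (g)) (g)) : ✗ arg 1 at [1] has sort B, expected A


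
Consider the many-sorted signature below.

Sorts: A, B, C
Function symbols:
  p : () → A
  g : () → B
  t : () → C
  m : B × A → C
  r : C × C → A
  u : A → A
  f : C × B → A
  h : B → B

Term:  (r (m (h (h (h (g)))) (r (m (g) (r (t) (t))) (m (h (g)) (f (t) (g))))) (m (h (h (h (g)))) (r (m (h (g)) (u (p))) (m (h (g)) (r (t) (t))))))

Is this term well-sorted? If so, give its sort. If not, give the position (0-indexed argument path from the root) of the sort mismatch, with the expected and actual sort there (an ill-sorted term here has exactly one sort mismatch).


          (g) : B
        (h (g)) : B
      (h (h (g))) : B
    (h (h (h (g)))) : B
        (g) : B
          (t) : C
          (t) : C
        (r (t) (t)) : A
      (m (g) (r (t) (t))) : C
          (g) : B
        (h (g)) : B
          (t) : C
          (g) : B
        (f (t) (g)) : A
      (m (h (g)) (f (t) (g))) : C
    (r (m (g) (r (t) (t))) (m (h (g)) (f (t) (g)))) : A
  (m (h (h (h (g)))) (r (m (g) (r (t) (t))) (m (h (g)) (f (t) (g))))) : C
          (g) : B
        (h (g)) : B
      (h (h (g))) : B
    (h (h (h (g)))) : B
          (g) : B
        (h (g)) : B
          (p) : A
        (u (p)) : A
      (m (h (g)) (u (p))) : C
          (g) : B
        (h (g)) : B
          (t) : C
          (t) : C
        (r (t) (t)) : A
      (m (h (g)) (r (t) (t))) : C
    (r (m (h (g)) (u (p))) (m (h (g)) (r (t) (t)))) : A
  (m (h (h (h (g)))) (r (m (h (g)) (u (p))) (m (h (g)) (r (t) (t))))) : C
(r (m (h (h (h (g)))) (r (m (g) (r (t) (t))) (m (h (g)) (f (t) (g))))) (m (h (h (h (g)))) (r (m (h (g)) (u (p))) (m (h (g)) (r (t) (t)))))) : A

well-sorted; sort = A


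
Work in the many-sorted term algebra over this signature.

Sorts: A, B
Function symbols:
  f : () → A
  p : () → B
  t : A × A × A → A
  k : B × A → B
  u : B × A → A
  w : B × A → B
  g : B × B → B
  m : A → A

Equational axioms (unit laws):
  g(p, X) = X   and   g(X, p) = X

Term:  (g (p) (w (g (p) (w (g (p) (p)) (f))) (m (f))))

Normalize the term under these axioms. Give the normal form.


normal form = (w (w (p) (f)) (m (f)))

1. (g (p) (w (g (p) (w (g (p) (p)) (f))) (m (f))))  →  (w (g (p) (w (g (p) (p)) (f))) (m (f)))
2. (w (g (p) (w (g (p) (p)) (f))) (m (f)))  →  (w (w (g (p) (p)) (f)) (m (f)))
3. (w (w (g (p) (p)) (f)) (m (f)))  →  (w (w (p) (f)) (m (f)))


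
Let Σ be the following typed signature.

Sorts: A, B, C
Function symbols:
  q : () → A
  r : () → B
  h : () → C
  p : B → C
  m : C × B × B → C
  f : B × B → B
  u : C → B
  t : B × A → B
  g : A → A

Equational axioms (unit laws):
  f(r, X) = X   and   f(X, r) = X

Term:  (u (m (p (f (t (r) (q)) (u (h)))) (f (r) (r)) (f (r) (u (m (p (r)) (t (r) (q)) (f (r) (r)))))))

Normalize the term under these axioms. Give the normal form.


1. (u (m (p (f (t (r) (q)) (u (h)))) (f (r) (r)) (f (r) (u (m (p (r)) (t (r) (q)) (f (r) (r)))))))  →  (u (m (p (f (t (r) (q)) (u (h)))) (r) (f (r) (u (m (p (r)) (t (r) (q)) (f (r) (r)))))))
2. (u (m (p (f (t (r) (q)) (u (h)))) (r) (f (r) (u (m (p (r)) (t (r) (q)) (f (r) (r)))))))  →  (u (m (p (f (t (r) (q)) (u (h)))) (r) (u (m (p (r)) (t (r) (q)) (f (r) (r))))))
3. (u (m (p (f (t (r) (q)) (u (h)))) (r) (u (m (p (r)) (t (r) (q)) (f (r) (r))))))  →  (u (m (p (f (t (r) (q)) (u (h)))) (r) (u (m (p (r)) (t (r) (q)) (r)))))

normal form = (u (m (p (f (t (r) (q)) (u (h)))) (r) (u (m (p (r)) (t (r) (q)) (r)))))


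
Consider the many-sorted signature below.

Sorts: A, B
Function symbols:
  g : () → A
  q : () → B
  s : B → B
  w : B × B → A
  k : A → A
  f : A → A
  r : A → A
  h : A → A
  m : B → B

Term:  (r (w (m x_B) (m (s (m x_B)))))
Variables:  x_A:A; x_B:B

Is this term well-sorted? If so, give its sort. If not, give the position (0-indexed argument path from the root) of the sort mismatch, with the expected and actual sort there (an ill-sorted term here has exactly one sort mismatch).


      x_B : B
    (m x_B) : B
          x_B : B
        (m x_B) : B
      (s (m x_B)) : B
    (m (s (m x_B))) : B
  (w (m x_B) (m (s (m x_B)))) : A
(r (w (m x_B) (m (s (m x_B))))) : A

well-sorted; sort = A


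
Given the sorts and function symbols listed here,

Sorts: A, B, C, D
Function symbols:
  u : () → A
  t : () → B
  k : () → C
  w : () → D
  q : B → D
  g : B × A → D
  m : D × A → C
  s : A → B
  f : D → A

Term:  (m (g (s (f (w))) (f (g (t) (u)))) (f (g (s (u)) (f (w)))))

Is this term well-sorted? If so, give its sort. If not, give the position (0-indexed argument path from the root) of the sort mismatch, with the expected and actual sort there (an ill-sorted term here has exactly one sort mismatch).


        (w) : D
      (f (w)) : A
    (s (f (w))) : B
        (t) : B
        (u) : A
      (g (t) (u)) : D
    (f (g (t) (u))) : A
  (g (s (f (w))) (f (g (t) (u)))) : D
        (u) : A
      (s (u)) : B
        (w) : D
      (f (w)) : A
    (g (s (u)) (f (w))) : D
  (f (g (s (u)) (f (w)))) : A
(m (g (s (f (w))) (f (g (t) (u)))) (f (g (s (u)) (f (w))))) : C

well-sorted; sort = C


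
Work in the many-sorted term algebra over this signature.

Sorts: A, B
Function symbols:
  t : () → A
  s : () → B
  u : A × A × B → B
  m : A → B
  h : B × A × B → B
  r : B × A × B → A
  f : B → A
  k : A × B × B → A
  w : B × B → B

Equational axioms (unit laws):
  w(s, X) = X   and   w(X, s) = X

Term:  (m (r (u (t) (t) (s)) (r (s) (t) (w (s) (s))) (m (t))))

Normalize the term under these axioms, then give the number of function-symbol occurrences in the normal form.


size = 12

1. (m (r (u (t) (t) (s)) (r (s) (t) (w (s) (s))) (m (t))))  →  (m (r (u (t) (t) (s)) (r (s) (t) (s)) (m (t))))
normal form: (m (r (u (t) (t) (s)) (r (s) (t) (s)) (m (t))))


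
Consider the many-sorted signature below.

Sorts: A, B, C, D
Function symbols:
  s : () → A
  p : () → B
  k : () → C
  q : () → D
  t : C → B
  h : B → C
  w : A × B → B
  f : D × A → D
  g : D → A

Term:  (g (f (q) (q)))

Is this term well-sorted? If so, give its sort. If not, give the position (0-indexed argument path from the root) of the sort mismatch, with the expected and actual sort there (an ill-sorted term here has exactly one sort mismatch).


ill-sorted at position [0, 1]: expected A, got D

    (q) : D
    (q) : D
  (f (q) (q)) : ✗ arg 1 at [0, 1] has sort D, expected A


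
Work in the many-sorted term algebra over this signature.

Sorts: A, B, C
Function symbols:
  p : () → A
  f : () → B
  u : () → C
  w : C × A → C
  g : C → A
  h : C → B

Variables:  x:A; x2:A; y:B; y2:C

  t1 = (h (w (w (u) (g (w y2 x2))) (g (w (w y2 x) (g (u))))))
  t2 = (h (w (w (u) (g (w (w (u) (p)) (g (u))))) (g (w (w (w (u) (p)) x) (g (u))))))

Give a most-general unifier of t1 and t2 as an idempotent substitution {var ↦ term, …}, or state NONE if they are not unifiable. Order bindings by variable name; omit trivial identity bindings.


{x2 ↦ (g (u)), y2 ↦ (w (u) (p))}


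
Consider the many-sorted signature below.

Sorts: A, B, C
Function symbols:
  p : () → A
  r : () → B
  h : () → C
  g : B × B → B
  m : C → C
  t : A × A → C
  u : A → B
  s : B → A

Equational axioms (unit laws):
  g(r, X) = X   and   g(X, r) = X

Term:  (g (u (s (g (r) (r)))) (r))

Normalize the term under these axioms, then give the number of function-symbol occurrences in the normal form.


1. (g (u (s (g (r) (r)))) (r))  →  (u (s (g (r) (r))))
2. (u (s (g (r) (r))))  →  (u (s (r)))
normal form: (u (s (r)))

size = 3


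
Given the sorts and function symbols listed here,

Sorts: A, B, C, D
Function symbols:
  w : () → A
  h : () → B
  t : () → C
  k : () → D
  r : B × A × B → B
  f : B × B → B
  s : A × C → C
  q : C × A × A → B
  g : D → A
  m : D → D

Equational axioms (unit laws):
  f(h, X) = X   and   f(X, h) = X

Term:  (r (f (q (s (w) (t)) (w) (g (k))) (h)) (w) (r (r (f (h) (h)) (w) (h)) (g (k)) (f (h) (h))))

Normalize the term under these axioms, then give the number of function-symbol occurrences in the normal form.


1. (r (f (q (s (w) (t)) (w) (g (k))) (h)) (w) (r (r (f (h) (h)) (w) (h)) (g (k)) (f (h) (h))))  →  (r (q (s (w) (t)) (w) (g (k))) (w) (r (r (f (h) (h)) (w) (h)) (g (k)) (f (h) (h))))
2. (r (q (s (w) (t)) (w) (g (k))) (w) (r (r (f (h) (h)) (w) (h)) (g (k)) (f (h) (h))))  →  (r (q (s (w) (t)) (w) (g (k))) (w) (r (r (h) (w) (h)) (g (k)) (f (h) (h))))
3. (r (q (s (w) (t)) (w) (g (k))) (w) (r (r (h) (w) (h)) (g (k)) (f (h) (h))))  →  (r (q (s (w) (t)) (w) (g (k))) (w) (r (r (h) (w) (h)) (g (k)) (h)))
normal form: (r (q (s (w) (t)) (w) (g (k))) (w) (r (r (h) (w) (h)) (g (k)) (h)))

size = 17


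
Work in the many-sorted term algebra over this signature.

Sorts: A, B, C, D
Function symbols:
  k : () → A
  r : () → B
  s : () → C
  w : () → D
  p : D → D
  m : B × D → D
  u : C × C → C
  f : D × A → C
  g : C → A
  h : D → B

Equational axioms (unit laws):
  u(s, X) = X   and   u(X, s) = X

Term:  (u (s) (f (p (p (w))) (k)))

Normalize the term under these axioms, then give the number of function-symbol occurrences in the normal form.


size = 5

1. (u (s) (f (p (p (w))) (k)))  →  (f (p (p (w))) (k))
normal form: (f (p (p (w))) (k))


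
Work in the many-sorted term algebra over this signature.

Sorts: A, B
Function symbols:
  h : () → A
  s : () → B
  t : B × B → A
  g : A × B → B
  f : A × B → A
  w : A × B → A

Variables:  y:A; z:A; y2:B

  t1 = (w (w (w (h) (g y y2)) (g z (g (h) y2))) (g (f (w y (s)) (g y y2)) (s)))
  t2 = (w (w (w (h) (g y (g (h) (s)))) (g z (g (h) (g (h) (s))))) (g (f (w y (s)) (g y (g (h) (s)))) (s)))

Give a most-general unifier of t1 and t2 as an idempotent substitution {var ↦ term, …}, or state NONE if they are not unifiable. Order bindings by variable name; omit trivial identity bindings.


{y2 ↦ (g (h) (s))}


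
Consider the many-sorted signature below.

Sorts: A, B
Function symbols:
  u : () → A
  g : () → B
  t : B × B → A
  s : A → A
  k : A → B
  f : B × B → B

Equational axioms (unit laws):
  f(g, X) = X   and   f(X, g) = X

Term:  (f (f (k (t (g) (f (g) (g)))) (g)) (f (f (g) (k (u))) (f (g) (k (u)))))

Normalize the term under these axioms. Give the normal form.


1. (f (f (k (t (g) (f (g) (g)))) (g)) (f (f (g) (k (u))) (f (g) (k (u)))))  →  (f (k (t (g) (f (g) (g)))) (f (f (g) (k (u))) (f (g) (k (u)))))
2. (f (k (t (g) (f (g) (g)))) (f (f (g) (k (u))) (f (g) (k (u)))))  →  (f (k (t (g) (g))) (f (f (g) (k (u))) (f (g) (k (u)))))
3. (f (k (t (g) (g))) (f (f (g) (k (u))) (f (g) (k (u)))))  →  (f (k (t (g) (g))) (f (k (u)) (f (g) (k (u)))))
4. (f (k (t (g) (g))) (f (k (u)) (f (g) (k (u)))))  →  (f (k (t (g) (g))) (f (k (u)) (k (u))))

normal form = (f (k (t (g) (g))) (f (k (u)) (k (u))))


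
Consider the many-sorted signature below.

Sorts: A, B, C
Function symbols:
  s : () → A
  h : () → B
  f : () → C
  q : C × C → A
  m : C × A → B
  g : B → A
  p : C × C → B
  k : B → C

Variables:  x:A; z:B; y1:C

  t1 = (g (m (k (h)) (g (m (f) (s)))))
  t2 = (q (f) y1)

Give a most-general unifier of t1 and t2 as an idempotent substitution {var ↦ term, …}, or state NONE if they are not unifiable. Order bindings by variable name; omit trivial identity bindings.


NONE (not unifiable)

head clash or occurs-check failure — not unifiable


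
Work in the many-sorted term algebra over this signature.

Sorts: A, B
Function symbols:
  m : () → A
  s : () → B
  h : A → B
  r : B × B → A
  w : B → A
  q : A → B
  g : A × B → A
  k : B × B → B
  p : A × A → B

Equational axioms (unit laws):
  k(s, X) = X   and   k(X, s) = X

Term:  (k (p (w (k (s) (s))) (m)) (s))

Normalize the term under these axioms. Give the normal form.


normal form = (p (w (s)) (m))

1. (k (p (w (k (s) (s))) (m)) (s))  →  (p (w (k (s) (s))) (m))
2. (p (w (k (s) (s))) (m))  →  (p (w (s)) (m))


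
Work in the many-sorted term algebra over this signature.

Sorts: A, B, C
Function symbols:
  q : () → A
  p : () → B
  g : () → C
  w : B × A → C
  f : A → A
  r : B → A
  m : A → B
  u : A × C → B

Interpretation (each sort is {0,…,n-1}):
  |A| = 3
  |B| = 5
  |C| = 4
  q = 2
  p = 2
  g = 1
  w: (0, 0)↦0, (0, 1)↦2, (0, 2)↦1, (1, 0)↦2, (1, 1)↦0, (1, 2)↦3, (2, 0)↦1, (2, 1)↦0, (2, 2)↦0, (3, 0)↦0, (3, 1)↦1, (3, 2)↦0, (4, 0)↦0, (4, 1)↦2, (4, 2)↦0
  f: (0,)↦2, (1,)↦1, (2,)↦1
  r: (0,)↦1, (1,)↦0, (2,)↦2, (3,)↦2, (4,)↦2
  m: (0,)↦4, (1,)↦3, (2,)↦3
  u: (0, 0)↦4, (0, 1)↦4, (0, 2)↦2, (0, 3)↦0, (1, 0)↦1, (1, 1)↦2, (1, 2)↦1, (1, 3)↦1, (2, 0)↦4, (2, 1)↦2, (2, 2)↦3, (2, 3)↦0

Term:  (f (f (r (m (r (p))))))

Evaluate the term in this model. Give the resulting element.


value = 1

  p = 2
  (r (p)) = r(2,) = 2
  (m (r (p))) = m(2,) = 3
  (r (m (r (p)))) = r(3,) = 2
  (f (r (m (r (p))))) = f(2,) = 1
  (f (f (r (m (r (p)))))) = f(1,) = 1


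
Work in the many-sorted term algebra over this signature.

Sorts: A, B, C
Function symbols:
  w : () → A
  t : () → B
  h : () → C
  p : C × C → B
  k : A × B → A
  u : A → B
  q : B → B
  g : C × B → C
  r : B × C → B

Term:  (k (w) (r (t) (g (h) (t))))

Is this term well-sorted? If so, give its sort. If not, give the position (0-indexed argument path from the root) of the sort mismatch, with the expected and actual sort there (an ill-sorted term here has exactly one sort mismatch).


  (w) : A
    (t) : B
      (h) : C
      (t) : B
    (g (h) (t)) : C
  (r (t) (g (h) (t))) : B
(k (w) (r (t) (g (h) (t)))) : A

well-sorted; sort = A


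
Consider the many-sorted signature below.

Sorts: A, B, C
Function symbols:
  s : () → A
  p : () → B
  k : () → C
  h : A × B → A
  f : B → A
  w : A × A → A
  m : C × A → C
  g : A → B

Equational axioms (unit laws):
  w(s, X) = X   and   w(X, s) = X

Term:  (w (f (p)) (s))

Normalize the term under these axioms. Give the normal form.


1. (w (f (p)) (s))  →  (f (p))

normal form = (f (p))


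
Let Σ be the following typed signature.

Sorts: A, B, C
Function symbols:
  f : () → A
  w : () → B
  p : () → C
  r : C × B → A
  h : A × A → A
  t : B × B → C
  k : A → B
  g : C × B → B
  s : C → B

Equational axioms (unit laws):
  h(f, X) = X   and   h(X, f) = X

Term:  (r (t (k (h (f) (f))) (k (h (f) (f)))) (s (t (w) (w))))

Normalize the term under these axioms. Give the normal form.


normal form = (r (t (k (f)) (k (f))) (s (t (w) (w))))

1. (r (t (k (h (f) (f))) (k (h (f) (f)))) (s (t (w) (w))))  →  (r (t (k (f)) (k (h (f) (f)))) (s (t (w) (w))))
2. (r (t (k (f)) (k (h (f) (f)))) (s (t (w) (w))))  →  (r (t (k (f)) (k (f))) (s (t (w) (w))))


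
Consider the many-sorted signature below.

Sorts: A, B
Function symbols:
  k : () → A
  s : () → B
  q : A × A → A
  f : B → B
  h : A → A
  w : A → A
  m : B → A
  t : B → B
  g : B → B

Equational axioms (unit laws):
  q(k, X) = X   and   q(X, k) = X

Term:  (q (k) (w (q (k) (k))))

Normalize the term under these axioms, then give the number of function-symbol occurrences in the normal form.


1. (q (k) (w (q (k) (k))))  →  (w (q (k) (k)))
2. (w (q (k) (k)))  →  (w (k))
normal form: (w (k))

size = 2


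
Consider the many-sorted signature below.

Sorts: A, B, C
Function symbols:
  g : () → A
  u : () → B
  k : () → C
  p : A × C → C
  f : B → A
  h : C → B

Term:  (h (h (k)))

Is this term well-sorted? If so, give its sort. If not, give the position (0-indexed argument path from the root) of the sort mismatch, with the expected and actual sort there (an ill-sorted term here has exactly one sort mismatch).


    (k) : C
  (h (k)) : B
(h (h (k))) : ✗ arg 0 at [0] has sort B, expected C

ill-sorted at position [0]: expected C, got B


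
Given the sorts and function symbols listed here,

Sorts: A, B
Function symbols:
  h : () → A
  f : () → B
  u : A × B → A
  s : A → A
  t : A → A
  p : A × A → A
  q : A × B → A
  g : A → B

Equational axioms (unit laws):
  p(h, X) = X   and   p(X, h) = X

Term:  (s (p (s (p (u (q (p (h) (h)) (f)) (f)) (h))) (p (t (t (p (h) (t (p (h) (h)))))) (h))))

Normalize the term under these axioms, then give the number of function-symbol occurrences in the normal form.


size = 12

1. (s (p (s (p (u (q (p (h) (h)) (f)) (f)) (h))) (p (t (t (p (h) (t (p (h) (h)))))) (h))))  →  (s (p (s (u (q (p (h) (h)) (f)) (f))) (p (t (t (p (h) (t (p (h) (h)))))) (h))))
2. (s (p (s (u (q (p (h) (h)) (f)) (f))) (p (t (t (p (h) (t (p (h) (h)))))) (h))))  →  (s (p (s (u (q (h) (f)) (f))) (p (t (t (p (h) (t (p (h) (h)))))) (h))))
3. (s (p (s (u (q (h) (f)) (f))) (p (t (t (p (h) (t (p (h) (h)))))) (h))))  →  (s (p (s (u (q (h) (f)) (f))) (t (t (p (h) (t (p (h) (h))))))))
4. (s (p (s (u (q (h) (f)) (f))) (t (t (p (h) (t (p (h) (h))))))))  →  (s (p (s (u (q (h) (f)) (f))) (t (t (t (p (h) (h)))))))
5. (s (p (s (u (q (h) (f)) (f))) (t (t (t (p (h) (h)))))))  →  (s (p (s (u (q (h) (f)) (f))) (t (t (t (h))))))
normal form: (s (p (s (u (q (h) (f)) (f))) (t (t (t (h))))))


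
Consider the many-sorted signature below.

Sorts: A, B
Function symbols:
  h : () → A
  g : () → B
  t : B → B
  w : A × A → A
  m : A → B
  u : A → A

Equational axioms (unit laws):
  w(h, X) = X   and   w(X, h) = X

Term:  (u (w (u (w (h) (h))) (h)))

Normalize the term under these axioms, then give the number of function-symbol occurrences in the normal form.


1. (u (w (u (w (h) (h))) (h)))  →  (u (u (w (h) (h))))
2. (u (u (w (h) (h))))  →  (u (u (h)))
normal form: (u (u (h)))

size = 3


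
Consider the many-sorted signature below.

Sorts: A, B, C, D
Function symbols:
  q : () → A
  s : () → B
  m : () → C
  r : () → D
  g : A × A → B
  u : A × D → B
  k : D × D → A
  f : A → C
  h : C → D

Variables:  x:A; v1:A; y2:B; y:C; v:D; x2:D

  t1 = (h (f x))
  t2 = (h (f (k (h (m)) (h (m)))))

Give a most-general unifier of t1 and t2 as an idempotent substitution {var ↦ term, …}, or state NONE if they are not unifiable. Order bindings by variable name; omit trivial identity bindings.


{x ↦ (k (h (m)) (h (m)))}


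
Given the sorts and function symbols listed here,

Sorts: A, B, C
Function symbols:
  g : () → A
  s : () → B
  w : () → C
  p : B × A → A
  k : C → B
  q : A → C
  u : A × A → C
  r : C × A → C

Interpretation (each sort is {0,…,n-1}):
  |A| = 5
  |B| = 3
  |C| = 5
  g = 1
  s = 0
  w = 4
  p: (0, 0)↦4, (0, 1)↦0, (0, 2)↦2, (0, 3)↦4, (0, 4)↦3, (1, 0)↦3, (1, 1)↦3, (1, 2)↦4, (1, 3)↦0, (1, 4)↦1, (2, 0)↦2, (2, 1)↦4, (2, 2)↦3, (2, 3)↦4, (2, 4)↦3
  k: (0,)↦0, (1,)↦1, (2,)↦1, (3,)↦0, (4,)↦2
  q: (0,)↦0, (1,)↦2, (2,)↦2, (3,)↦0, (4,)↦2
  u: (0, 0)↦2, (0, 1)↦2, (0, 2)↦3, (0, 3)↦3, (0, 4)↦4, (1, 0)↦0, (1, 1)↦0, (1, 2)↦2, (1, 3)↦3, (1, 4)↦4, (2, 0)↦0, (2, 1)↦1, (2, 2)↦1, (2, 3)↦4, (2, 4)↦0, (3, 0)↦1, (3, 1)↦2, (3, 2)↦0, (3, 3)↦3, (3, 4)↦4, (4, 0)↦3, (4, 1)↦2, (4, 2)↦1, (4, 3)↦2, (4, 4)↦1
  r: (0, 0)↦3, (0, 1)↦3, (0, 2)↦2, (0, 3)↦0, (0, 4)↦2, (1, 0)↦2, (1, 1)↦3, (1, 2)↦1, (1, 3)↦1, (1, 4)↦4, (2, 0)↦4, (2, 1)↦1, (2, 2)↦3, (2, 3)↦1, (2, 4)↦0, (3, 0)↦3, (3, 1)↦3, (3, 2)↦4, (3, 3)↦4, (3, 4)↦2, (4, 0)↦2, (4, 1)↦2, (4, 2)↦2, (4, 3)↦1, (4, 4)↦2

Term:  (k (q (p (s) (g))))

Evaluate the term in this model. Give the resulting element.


  s = 0
  g = 1
  (p (s) (g)) = p(0, 1) = 0
  (q (p (s) (g))) = q(0,) = 0
  (k (q (p (s) (g)))) = k(0,) = 0

value = 0


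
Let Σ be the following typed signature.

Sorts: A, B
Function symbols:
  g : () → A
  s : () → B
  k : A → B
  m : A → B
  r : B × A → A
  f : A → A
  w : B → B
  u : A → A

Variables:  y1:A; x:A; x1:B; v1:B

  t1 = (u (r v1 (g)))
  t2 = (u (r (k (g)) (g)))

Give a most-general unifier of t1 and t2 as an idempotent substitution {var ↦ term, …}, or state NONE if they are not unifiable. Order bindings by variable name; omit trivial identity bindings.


{v1 ↦ (k (g))}


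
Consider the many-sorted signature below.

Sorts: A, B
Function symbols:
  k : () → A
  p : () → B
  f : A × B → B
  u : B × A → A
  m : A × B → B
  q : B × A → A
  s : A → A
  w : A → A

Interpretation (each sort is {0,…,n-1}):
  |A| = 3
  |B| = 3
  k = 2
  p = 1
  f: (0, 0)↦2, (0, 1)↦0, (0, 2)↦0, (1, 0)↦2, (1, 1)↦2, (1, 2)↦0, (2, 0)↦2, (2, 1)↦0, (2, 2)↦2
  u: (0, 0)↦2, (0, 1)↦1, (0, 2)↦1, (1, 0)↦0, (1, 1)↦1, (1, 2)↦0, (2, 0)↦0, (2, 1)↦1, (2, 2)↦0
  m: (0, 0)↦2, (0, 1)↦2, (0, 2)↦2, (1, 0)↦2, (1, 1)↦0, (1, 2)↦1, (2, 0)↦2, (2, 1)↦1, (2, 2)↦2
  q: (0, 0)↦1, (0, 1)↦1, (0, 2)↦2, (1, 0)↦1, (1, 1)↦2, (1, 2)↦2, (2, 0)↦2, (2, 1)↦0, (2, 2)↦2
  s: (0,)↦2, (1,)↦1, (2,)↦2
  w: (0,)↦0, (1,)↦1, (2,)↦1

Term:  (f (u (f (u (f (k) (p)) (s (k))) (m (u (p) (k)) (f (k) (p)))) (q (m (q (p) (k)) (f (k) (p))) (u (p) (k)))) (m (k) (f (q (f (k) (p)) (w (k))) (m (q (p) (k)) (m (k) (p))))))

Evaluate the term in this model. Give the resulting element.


value = 0

  k = 2
  p = 1
  (f (k) (p)) = f(2, 1) = 0
  k = 2
  (s (k)) = s(2,) = 2
  (u (f (k) (p)) (s (k))) = u(0, 2) = 1
  p = 1
  k = 2
  (u (p) (k)) = u(1, 2) = 0
  k = 2
  p = 1
  (f (k) (p)) = f(2, 1) = 0
  (m (u (p) (k)) (f (k) (p))) = m(0, 0) = 2
  (f (u (f (k) (p)) (s (k))) (m (u (p) (k)) (f (k) (p)))) = f(1, 2) = 0
  p = 1
  k = 2
  (q (p) (k)) = q(1, 2) = 2
  k = 2
  p = 1
  (f (k) (p)) = f(2, 1) = 0
  (m (q (p) (k)) (f (k) (p))) = m(2, 0) = 2
  p = 1
  k = 2
  (u (p) (k)) = u(1, 2) = 0
  (q (m (q (p) (k)) (f (k) (p))) (u (p) (k))) = q(2, 0) = 2
  (u (f (u (f (k) (p)) (s (k))) (m (u (p) (k)) (f (k) (p)))) (q (m (q (p) (k)) (f (k) (p))) (u (p) (k)))) = u(0, 2) = 1
  k = 2
  k = 2
  p = 1
  (f (k) (p)) = f(2, 1) = 0
  k = 2
  (w (k)) = w(2,) = 1
  (q (f (k) (p)) (w (k))) = q(0, 1) = 1
  p = 1
  k = 2
  (q (p) (k)) = q(1, 2) = 2
  k = 2
  p = 1
  (m (k) (p)) = m(2, 1) = 1
  (m (q (p) (k)) (m (k) (p))) = m(2, 1) = 1
  (f (q (f (k) (p)) (w (k))) (m (q (p) (k)) (m (k) (p)))) = f(1, 1) = 2
  (m (k) (f (q (f (k) (p)) (w (k))) (m (q (p) (k)) (m (k) (p))))) = m(2, 2) = 2
  (f (u (f (u (f (k) (p)) (s (k))) (m (u (p) (k)) (f (k) (p)))) (q (m (q (p) (k)) (f (k) (p))) (u (p) (k)))) (m (k) (f (q (f (k) (p)) (w (k))) (m (q (p) (k)) (m (k) (p)))))) = f(1, 2) = 0


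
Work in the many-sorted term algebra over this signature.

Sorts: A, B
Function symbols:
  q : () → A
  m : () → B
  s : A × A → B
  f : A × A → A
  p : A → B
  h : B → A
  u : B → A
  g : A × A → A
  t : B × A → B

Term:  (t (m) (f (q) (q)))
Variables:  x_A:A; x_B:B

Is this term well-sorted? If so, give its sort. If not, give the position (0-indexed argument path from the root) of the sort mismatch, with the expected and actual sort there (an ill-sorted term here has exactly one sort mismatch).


well-sorted; sort = B

  (m) : B
    (q) : A
    (q) : A
  (f (q) (q)) : A
(t (m) (f (q) (q))) : B


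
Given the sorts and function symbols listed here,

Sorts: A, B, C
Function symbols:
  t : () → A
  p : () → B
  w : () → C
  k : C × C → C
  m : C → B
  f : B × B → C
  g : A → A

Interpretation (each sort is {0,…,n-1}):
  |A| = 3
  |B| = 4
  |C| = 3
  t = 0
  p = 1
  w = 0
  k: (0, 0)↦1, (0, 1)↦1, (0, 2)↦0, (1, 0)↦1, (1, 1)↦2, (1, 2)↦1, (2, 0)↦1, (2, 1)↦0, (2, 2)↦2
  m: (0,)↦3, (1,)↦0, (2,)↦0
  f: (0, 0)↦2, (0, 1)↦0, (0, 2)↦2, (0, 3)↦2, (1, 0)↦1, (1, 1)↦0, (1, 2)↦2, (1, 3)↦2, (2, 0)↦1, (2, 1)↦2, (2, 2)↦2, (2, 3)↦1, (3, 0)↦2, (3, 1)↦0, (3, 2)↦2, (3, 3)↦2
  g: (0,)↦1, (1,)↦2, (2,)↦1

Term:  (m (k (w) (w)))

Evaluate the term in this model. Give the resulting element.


value = 0

  w = 0
  w = 0
  (k (w) (w)) = k(0, 0) = 1
  (m (k (w) (w))) = m(1,) = 0


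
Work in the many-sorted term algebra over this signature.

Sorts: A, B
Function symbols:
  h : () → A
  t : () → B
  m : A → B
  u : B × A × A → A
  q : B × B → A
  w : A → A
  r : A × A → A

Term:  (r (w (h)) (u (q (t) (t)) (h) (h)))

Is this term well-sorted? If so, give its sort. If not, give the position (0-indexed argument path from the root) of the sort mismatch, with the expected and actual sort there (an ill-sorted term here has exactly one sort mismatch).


ill-sorted at position [1, 0]: expected B, got A

    (h) : A
  (w (h)) : A
      (t) : B
      (t) : B
    (q (t) (t)) : A
    (h) : A
    (h) : A
  (u (q (t) (t)) (h) (h)) : ✗ arg 0 at [1, 0] has sort A, expected B


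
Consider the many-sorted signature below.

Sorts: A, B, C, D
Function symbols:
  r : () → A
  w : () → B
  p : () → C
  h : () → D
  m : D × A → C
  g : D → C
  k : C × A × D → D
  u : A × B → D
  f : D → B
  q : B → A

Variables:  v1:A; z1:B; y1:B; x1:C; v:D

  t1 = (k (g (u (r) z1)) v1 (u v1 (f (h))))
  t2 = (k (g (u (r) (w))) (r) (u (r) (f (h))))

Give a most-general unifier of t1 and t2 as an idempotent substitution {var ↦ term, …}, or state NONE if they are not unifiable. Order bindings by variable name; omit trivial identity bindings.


{v1 ↦ (r), z1 ↦ (w)}


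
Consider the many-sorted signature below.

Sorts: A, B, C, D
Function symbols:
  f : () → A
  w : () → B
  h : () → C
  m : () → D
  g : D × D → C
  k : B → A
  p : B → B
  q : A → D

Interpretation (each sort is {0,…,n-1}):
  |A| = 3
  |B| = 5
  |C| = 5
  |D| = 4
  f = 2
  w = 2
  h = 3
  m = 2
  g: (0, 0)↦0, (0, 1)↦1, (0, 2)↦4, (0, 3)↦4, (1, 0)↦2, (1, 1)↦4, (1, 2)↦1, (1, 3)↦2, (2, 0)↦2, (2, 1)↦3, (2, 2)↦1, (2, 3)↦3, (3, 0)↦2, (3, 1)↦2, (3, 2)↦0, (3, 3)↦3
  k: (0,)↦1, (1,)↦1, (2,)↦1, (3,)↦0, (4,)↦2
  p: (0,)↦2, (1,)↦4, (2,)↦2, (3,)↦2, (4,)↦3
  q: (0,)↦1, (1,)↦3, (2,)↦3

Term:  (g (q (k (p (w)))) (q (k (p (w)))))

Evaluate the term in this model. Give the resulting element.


  w = 2
  (p (w)) = p(2,) = 2
  (k (p (w))) = k(2,) = 1
  (q (k (p (w)))) = q(1,) = 3
  w = 2
  (p (w)) = p(2,) = 2
  (k (p (w))) = k(2,) = 1
  (q (k (p (w)))) = q(1,) = 3
  (g (q (k (p (w)))) (q (k (p (w))))) = g(3, 3) = 3

value = 3


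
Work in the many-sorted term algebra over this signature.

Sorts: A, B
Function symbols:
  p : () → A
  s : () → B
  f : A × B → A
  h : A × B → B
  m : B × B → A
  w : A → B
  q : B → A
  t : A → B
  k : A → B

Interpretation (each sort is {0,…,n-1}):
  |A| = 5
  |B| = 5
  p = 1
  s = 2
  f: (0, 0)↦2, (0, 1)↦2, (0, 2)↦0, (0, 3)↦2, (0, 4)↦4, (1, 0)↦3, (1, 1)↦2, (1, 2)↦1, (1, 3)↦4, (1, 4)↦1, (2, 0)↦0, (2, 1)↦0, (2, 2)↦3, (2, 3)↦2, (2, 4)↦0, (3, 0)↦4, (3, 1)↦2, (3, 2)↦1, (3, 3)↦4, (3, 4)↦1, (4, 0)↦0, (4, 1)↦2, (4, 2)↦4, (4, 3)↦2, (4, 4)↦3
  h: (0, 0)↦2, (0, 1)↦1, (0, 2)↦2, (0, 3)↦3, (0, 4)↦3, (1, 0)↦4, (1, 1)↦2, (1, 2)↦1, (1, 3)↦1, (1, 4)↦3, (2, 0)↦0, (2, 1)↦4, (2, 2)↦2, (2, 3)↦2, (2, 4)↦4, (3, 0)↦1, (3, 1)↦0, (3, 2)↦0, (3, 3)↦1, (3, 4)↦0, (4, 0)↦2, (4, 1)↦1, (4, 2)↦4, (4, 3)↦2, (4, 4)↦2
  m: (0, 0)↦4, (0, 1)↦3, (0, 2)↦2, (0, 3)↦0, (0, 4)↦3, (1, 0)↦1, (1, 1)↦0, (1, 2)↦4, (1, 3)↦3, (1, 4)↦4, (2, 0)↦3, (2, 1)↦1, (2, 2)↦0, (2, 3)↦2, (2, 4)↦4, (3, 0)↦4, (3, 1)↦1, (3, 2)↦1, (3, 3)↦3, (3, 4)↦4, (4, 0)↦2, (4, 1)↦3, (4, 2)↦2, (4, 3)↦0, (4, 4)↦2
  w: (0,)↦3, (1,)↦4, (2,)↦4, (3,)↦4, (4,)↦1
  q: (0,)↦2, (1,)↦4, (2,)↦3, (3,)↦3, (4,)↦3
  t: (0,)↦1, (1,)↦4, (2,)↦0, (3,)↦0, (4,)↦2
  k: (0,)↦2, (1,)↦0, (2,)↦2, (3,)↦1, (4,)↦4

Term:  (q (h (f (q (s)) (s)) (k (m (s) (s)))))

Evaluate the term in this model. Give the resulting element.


  s = 2
  (q (s)) = q(2,) = 3
  s = 2
  (f (q (s)) (s)) = f(3, 2) = 1
  s = 2
  s = 2
  (m (s) (s)) = m(2, 2) = 0
  (k (m (s) (s))) = k(0,) = 2
  (h (f (q (s)) (s)) (k (m (s) (s)))) = h(1, 2) = 1
  (q (h (f (q (s)) (s)) (k (m (s) (s))))) = q(1,) = 4

value = 4


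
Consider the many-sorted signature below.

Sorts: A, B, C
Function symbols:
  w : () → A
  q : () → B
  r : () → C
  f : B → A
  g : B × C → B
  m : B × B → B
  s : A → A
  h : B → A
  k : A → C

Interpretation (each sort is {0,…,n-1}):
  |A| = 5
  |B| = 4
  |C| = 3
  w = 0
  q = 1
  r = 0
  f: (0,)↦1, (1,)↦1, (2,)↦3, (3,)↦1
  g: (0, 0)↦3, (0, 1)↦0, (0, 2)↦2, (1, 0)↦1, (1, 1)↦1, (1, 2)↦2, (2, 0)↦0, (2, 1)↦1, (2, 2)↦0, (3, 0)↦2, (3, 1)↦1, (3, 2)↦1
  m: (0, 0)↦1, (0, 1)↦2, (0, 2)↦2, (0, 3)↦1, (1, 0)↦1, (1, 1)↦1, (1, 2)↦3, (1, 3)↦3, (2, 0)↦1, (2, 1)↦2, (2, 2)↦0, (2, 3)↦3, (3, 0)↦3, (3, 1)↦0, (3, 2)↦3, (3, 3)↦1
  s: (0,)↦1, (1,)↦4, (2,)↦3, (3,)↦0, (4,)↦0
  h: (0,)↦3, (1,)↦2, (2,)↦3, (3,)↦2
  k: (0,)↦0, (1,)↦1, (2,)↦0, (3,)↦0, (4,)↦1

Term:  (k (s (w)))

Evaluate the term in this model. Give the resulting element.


  w = 0
  (s (w)) = s(0,) = 1
  (k (s (w))) = k(1,) = 1

value = 1


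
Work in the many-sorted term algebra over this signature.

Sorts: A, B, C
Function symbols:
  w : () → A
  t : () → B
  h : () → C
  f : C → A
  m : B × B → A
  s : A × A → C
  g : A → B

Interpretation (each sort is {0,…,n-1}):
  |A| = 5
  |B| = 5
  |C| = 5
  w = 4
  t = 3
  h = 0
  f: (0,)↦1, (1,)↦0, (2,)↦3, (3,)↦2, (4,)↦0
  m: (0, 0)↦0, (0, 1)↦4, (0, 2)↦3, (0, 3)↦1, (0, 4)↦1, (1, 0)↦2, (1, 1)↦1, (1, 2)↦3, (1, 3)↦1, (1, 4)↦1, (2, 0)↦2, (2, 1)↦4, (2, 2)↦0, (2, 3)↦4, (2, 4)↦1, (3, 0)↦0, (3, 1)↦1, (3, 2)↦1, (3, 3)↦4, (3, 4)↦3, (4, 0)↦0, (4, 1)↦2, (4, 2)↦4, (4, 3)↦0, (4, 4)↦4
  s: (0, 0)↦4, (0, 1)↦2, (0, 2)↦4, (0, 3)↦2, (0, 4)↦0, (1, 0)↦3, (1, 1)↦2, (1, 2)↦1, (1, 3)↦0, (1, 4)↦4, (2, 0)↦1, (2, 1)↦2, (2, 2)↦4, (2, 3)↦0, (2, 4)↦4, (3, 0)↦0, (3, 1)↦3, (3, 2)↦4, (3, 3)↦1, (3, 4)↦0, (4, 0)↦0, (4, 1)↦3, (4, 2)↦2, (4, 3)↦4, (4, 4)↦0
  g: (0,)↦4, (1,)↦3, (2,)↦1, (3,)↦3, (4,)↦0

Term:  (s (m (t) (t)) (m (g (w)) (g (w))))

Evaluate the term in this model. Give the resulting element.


  t = 3
  t = 3
  (m (t) (t)) = m(3, 3) = 4
  w = 4
  (g (w)) = g(4,) = 0
  w = 4
  (g (w)) = g(4,) = 0
  (m (g (w)) (g (w))) = m(0, 0) = 0
  (s (m (t) (t)) (m (g (w)) (g (w)))) = s(4, 0) = 0

value = 0


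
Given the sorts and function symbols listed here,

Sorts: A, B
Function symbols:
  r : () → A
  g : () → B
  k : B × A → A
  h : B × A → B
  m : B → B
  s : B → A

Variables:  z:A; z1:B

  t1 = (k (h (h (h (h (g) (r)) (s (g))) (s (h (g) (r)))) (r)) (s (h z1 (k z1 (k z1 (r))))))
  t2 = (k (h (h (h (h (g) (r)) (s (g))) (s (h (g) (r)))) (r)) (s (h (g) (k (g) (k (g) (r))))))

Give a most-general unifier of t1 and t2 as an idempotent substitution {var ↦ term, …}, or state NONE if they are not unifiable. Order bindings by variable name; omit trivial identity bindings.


{z1 ↦ (g)}


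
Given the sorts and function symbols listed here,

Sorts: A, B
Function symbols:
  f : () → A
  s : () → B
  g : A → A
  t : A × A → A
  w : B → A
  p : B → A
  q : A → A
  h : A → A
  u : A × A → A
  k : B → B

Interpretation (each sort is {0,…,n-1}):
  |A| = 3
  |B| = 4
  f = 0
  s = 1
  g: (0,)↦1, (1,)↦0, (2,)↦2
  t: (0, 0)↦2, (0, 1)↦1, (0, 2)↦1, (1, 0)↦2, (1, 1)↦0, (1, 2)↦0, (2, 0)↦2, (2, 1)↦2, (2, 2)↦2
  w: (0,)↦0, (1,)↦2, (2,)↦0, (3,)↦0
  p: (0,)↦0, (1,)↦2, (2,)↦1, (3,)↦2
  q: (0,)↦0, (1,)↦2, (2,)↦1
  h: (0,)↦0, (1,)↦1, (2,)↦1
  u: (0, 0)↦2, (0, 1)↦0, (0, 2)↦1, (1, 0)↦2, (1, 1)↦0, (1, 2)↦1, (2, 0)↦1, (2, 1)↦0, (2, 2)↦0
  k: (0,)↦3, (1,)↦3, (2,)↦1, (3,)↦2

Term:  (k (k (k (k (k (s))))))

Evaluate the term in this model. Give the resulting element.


value = 2

  s = 1
  (k (s)) = k(1,) = 3
  (k (k (s))) = k(3,) = 2
  (k (k (k (s)))) = k(2,) = 1
  (k (k (k (k (s))))) = k(1,) = 3
  (k (k (k (k (k (s)))))) = k(3,) = 2


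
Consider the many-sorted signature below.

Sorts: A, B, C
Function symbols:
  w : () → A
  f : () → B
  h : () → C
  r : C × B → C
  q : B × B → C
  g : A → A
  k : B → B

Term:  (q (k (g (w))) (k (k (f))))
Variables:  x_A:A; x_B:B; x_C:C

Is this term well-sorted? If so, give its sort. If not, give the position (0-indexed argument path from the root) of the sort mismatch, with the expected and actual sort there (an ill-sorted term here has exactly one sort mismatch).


ill-sorted at position [0, 0]: expected B, got A

      (w) : A
    (g (w)) : A
  (k (g (w))) : ✗ arg 0 at [0, 0] has sort A, expected B
      (f) : B
    (k (f)) : B
  (k (k (f))) : B


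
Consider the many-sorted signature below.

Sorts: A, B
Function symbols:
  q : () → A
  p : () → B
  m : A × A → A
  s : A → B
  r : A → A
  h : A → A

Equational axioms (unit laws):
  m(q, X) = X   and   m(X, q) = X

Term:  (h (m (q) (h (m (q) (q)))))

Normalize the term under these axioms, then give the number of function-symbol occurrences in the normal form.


size = 3

1. (h (m (q) (h (m (q) (q)))))  →  (h (h (m (q) (q))))
2. (h (h (m (q) (q))))  →  (h (h (q)))
normal form: (h (h (q)))


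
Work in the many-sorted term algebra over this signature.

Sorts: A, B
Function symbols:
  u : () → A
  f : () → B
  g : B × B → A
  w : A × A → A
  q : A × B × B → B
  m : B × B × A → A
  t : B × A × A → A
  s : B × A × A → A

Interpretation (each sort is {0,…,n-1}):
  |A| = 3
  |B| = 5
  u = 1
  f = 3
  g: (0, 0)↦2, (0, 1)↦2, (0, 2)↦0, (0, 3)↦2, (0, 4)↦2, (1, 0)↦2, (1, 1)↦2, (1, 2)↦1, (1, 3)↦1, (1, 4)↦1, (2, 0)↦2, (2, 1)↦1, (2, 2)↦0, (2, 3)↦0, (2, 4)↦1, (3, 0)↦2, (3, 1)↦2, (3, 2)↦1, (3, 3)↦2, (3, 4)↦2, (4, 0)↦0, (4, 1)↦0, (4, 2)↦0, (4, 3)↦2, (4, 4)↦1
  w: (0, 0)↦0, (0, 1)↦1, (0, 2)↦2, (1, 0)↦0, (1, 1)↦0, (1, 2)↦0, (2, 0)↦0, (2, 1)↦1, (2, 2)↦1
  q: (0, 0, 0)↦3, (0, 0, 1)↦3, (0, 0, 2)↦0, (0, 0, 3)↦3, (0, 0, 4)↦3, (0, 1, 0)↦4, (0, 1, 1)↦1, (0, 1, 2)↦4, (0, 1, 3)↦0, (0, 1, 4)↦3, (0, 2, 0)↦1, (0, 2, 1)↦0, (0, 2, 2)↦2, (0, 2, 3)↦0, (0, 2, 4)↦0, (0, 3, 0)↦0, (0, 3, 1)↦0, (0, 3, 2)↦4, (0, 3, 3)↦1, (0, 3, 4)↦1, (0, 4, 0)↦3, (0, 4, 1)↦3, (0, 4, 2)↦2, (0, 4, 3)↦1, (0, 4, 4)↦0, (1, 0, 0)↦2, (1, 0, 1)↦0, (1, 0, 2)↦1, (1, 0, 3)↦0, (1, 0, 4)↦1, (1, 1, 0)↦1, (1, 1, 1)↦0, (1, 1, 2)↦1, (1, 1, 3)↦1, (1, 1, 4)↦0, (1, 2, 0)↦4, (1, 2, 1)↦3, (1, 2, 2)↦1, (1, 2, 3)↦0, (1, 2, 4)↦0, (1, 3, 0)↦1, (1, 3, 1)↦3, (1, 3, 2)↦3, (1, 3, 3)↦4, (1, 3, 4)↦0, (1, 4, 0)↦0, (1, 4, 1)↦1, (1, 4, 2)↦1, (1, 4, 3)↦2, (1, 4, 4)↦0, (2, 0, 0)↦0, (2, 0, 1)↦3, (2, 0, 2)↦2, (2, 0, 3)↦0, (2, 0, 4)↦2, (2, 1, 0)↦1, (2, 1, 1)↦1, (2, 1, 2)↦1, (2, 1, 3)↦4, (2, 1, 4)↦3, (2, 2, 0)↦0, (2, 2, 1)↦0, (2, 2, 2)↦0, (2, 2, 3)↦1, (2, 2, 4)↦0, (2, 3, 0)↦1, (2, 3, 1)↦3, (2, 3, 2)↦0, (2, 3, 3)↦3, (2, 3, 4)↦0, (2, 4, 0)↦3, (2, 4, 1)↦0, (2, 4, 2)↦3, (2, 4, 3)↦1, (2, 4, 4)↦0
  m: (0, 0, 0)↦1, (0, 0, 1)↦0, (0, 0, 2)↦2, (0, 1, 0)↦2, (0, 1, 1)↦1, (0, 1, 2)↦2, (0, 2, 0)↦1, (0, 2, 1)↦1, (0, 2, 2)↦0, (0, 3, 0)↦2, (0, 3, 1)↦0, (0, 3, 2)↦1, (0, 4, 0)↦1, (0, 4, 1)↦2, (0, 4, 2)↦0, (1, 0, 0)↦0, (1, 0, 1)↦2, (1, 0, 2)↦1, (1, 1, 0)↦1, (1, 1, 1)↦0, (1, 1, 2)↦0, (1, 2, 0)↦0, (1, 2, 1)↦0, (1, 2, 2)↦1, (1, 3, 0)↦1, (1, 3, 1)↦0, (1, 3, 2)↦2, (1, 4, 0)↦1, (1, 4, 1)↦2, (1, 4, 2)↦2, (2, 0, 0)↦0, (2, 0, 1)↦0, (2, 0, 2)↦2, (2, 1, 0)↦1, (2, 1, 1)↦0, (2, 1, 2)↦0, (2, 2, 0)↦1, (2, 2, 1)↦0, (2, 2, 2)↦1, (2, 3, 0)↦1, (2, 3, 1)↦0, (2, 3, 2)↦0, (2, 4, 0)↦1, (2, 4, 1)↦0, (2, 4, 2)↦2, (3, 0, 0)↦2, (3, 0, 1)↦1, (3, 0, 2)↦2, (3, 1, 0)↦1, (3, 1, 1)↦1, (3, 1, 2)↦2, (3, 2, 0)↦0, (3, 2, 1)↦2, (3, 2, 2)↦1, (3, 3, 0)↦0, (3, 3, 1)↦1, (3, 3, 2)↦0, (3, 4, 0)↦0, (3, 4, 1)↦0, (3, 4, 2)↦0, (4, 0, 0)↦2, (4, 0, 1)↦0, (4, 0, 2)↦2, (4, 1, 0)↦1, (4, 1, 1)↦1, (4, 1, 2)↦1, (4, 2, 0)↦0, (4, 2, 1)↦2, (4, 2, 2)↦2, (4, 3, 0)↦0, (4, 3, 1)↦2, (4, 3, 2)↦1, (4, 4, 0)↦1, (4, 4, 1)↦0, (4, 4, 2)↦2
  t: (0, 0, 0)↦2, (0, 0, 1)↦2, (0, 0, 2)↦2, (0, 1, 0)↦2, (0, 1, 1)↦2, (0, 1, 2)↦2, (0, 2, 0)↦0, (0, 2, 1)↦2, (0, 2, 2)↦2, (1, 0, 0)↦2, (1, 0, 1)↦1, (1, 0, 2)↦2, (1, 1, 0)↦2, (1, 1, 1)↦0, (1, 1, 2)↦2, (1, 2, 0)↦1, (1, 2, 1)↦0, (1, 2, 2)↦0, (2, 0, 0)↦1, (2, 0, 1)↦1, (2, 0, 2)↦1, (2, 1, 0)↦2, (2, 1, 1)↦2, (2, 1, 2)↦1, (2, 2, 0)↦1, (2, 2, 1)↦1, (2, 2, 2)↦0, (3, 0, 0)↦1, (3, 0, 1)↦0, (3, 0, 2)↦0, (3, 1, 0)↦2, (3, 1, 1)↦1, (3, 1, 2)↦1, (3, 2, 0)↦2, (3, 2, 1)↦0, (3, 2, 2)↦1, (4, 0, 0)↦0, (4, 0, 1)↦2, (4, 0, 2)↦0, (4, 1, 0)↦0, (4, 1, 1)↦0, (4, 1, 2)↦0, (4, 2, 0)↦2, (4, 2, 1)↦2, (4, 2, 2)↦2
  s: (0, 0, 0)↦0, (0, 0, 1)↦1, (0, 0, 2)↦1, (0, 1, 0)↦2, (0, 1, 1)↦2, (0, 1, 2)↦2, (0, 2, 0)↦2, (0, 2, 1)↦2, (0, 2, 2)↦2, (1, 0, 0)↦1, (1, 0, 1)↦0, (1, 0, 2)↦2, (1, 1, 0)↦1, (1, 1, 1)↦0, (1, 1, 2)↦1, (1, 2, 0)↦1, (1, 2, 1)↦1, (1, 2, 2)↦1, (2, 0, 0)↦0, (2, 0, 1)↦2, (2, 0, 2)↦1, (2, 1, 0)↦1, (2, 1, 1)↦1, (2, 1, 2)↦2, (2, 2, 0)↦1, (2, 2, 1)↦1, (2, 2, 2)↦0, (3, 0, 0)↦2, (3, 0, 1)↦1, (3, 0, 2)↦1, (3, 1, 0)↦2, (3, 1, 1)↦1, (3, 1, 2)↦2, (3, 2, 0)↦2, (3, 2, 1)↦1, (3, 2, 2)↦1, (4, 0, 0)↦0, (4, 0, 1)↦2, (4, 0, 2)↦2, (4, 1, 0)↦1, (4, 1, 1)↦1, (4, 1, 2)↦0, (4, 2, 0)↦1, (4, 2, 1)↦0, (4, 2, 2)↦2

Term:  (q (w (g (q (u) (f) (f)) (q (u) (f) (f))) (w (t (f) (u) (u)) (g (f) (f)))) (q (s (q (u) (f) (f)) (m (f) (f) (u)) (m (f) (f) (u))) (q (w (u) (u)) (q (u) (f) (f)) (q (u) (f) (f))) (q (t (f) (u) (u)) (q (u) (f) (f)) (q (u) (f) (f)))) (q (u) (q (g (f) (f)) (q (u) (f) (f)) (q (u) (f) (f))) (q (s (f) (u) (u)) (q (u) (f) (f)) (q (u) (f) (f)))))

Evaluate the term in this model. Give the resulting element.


value = 2

  u = 1
  f = 3
  f = 3
  (q (u) (f) (f)) = q(1, 3, 3) = 4
  u = 1
  f = 3
  f = 3
  (q (u) (f) (f)) = q(1, 3, 3) = 4
  (g (q (u) (f) (f)) (q (u) (f) (f))) = g(4, 4) = 1
  f = 3
  u = 1
  u = 1
  (t (f) (u) (u)) = t(3, 1, 1) = 1
  f = 3
  f = 3
  (g (f) (f)) = g(3, 3) = 2
  (w (t (f) (u) (u)) (g (f) (f))) = w(1, 2) = 0
  (w (g (q (u) (f) (f)) (q (u) (f) (f))) (w (t (f) (u) (u)) (g (f) (f)))) = w(1, 0) = 0
  u = 1
  f = 3
  f = 3
  (q (u) (f) (f)) = q(1, 3, 3) = 4
  f = 3
  f = 3
  u = 1
  (m (f) (f) (u)) = m(3, 3, 1) = 1
  f = 3
  f = 3
  u = 1
  (m (f) (f) (u)) = m(3, 3, 1) = 1
  (s (q (u) (f) (f)) (m (f) (f) (u)) (m (f) (f) (u))) = s(4, 1, 1) = 1
  u = 1
  u = 1
  (w (u) (u)) = w(1, 1) = 0
  u = 1
  f = 3
  f = 3
  (q (u) (f) (f)) = q(1, 3, 3) = 4
  u = 1
  f = 3
  f = 3
  (q (u) (f) (f)) = q(1, 3, 3) = 4
  (q (w (u) (u)) (q (u) (f) (f)) (q (u) (f) (f))) = q(0, 4, 4) = 0
  f = 3
  u = 1
  u = 1
  (t (f) (u) (u)) = t(3, 1, 1) = 1
  u = 1
  f = 3
  f = 3
  (q (u) (f) (f)) = q(1, 3, 3) = 4
  u = 1
  f = 3
  f = 3
  (q (u) (f) (f)) = q(1, 3, 3) = 4
  (q (t (f) (u) (u)) (q (u) (f) (f)) (q (u) (f) (f))) = q(1, 4, 4) = 0
  (q (s (q (u) (f) (f)) (m (f) (f) (u)) (m (f) (f) (u))) (q (w (u) (u)) (q (u) (f) (f)) (q (u) (f) (f))) (q (t (f) (u) (u)) (q (u) (f) (f)) (q (u) (f) (f)))) = q(1, 0, 0) = 2
  u = 1
  f = 3
  f = 3
  (g (f) (f)) = g(3, 3) = 2
  u = 1
  f = 3
  f = 3
  (q (u) (f) (f)) = q(1, 3, 3) = 4
  u = 1
  f = 3
  f = 3
  (q (u) (f) (f)) = q(1, 3, 3) = 4
  (q (g (f) (f)) (q (u) (f) (f)) (q (u) (f) (f))) = q(2, 4, 4) = 0
  f = 3
  u = 1
  u = 1
  (s (f) (u) (u)) = s(3, 1, 1) = 1
  u = 1
  f = 3
  f = 3
  (q (u) (f) (f)) = q(1, 3, 3) = 4
  u = 1
  f = 3
  f = 3
  (q (u) (f) (f)) = q(1, 3, 3) = 4
  (q (s (f) (u) (u)) (q (u) (f) (f)) (q (u) (f) (f))) = q(1, 4, 4) = 0
  (q (u) (q (g (f) (f)) (q (u) (f) (f)) (q (u) (f) (f))) (q (s (f) (u) (u)) (q (u) (f) (f)) (q (u) (f) (f)))) = q(1, 0, 0) = 2
  (q (w (g (q (u) (f) (f)) (q (u) (f) (f))) (w (t (f) (u) (u)) (g (f) (f)))) (q (s (q (u) (f) (f)) (m (f) (f) (u)) (m (f) (f) (u))) (q (w (u) (u)) (q (u) (f) (f)) (q (u) (f) (f))) (q (t (f) (u) (u)) (q (u) (f) (f)) (q (u) (f) (f)))) (q (u) (q (g (f) (f)) (q (u) (f) (f)) (q (u) (f) (f))) (q (s (f) (u) (u)) (q (u) (f) (f)) (q (u) (f) (f))))) = q(0, 2, 2) = 2
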